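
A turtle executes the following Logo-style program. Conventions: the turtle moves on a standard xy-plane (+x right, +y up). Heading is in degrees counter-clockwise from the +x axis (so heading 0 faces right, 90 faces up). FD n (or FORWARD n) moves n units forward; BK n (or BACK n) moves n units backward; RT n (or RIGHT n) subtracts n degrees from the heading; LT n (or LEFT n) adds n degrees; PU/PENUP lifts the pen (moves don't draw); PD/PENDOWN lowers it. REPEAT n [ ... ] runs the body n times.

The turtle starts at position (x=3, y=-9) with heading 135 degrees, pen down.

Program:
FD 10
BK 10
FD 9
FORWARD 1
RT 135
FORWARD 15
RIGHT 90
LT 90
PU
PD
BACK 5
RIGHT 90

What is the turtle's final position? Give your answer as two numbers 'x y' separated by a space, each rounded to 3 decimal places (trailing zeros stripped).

Executing turtle program step by step:
Start: pos=(3,-9), heading=135, pen down
FD 10: (3,-9) -> (-4.071,-1.929) [heading=135, draw]
BK 10: (-4.071,-1.929) -> (3,-9) [heading=135, draw]
FD 9: (3,-9) -> (-3.364,-2.636) [heading=135, draw]
FD 1: (-3.364,-2.636) -> (-4.071,-1.929) [heading=135, draw]
RT 135: heading 135 -> 0
FD 15: (-4.071,-1.929) -> (10.929,-1.929) [heading=0, draw]
RT 90: heading 0 -> 270
LT 90: heading 270 -> 0
PU: pen up
PD: pen down
BK 5: (10.929,-1.929) -> (5.929,-1.929) [heading=0, draw]
RT 90: heading 0 -> 270
Final: pos=(5.929,-1.929), heading=270, 6 segment(s) drawn

Answer: 5.929 -1.929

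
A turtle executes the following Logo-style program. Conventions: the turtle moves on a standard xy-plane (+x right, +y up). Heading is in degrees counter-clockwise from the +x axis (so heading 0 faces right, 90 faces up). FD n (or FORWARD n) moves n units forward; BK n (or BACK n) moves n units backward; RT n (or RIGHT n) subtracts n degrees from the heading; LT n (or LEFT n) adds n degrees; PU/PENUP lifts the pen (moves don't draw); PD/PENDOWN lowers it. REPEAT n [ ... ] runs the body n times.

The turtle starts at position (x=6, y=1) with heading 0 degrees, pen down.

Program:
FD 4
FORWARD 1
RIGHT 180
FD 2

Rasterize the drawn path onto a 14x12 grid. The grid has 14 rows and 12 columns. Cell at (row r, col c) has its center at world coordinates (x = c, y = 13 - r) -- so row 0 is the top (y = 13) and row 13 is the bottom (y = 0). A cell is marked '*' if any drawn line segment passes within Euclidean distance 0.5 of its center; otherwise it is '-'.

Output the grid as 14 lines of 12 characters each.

Answer: ------------
------------
------------
------------
------------
------------
------------
------------
------------
------------
------------
------------
------******
------------

Derivation:
Segment 0: (6,1) -> (10,1)
Segment 1: (10,1) -> (11,1)
Segment 2: (11,1) -> (9,1)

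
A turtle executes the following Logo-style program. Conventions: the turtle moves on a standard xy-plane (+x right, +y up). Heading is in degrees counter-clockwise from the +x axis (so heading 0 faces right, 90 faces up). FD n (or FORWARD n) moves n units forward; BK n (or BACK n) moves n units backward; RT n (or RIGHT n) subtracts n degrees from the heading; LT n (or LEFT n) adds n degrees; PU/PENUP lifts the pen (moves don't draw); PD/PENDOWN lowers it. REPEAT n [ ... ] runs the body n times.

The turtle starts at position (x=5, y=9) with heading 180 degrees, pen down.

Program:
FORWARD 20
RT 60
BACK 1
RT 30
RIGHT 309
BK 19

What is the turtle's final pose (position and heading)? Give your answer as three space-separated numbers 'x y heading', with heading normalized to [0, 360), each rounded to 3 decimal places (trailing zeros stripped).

Answer: 0.266 -3.823 141

Derivation:
Executing turtle program step by step:
Start: pos=(5,9), heading=180, pen down
FD 20: (5,9) -> (-15,9) [heading=180, draw]
RT 60: heading 180 -> 120
BK 1: (-15,9) -> (-14.5,8.134) [heading=120, draw]
RT 30: heading 120 -> 90
RT 309: heading 90 -> 141
BK 19: (-14.5,8.134) -> (0.266,-3.823) [heading=141, draw]
Final: pos=(0.266,-3.823), heading=141, 3 segment(s) drawn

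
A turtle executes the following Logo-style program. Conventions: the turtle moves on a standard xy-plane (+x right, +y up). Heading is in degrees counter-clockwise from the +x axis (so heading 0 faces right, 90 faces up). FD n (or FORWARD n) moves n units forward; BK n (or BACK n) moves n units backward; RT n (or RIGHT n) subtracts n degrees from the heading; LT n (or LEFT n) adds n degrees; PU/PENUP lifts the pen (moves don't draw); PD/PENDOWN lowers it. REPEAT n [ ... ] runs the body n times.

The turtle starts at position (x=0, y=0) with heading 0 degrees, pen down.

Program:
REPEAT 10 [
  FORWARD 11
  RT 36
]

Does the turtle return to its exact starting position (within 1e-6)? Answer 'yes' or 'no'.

Executing turtle program step by step:
Start: pos=(0,0), heading=0, pen down
REPEAT 10 [
  -- iteration 1/10 --
  FD 11: (0,0) -> (11,0) [heading=0, draw]
  RT 36: heading 0 -> 324
  -- iteration 2/10 --
  FD 11: (11,0) -> (19.899,-6.466) [heading=324, draw]
  RT 36: heading 324 -> 288
  -- iteration 3/10 --
  FD 11: (19.899,-6.466) -> (23.298,-16.927) [heading=288, draw]
  RT 36: heading 288 -> 252
  -- iteration 4/10 --
  FD 11: (23.298,-16.927) -> (19.899,-27.389) [heading=252, draw]
  RT 36: heading 252 -> 216
  -- iteration 5/10 --
  FD 11: (19.899,-27.389) -> (11,-33.855) [heading=216, draw]
  RT 36: heading 216 -> 180
  -- iteration 6/10 --
  FD 11: (11,-33.855) -> (0,-33.855) [heading=180, draw]
  RT 36: heading 180 -> 144
  -- iteration 7/10 --
  FD 11: (0,-33.855) -> (-8.899,-27.389) [heading=144, draw]
  RT 36: heading 144 -> 108
  -- iteration 8/10 --
  FD 11: (-8.899,-27.389) -> (-12.298,-16.927) [heading=108, draw]
  RT 36: heading 108 -> 72
  -- iteration 9/10 --
  FD 11: (-12.298,-16.927) -> (-8.899,-6.466) [heading=72, draw]
  RT 36: heading 72 -> 36
  -- iteration 10/10 --
  FD 11: (-8.899,-6.466) -> (0,0) [heading=36, draw]
  RT 36: heading 36 -> 0
]
Final: pos=(0,0), heading=0, 10 segment(s) drawn

Start position: (0, 0)
Final position: (0, 0)
Distance = 0; < 1e-6 -> CLOSED

Answer: yes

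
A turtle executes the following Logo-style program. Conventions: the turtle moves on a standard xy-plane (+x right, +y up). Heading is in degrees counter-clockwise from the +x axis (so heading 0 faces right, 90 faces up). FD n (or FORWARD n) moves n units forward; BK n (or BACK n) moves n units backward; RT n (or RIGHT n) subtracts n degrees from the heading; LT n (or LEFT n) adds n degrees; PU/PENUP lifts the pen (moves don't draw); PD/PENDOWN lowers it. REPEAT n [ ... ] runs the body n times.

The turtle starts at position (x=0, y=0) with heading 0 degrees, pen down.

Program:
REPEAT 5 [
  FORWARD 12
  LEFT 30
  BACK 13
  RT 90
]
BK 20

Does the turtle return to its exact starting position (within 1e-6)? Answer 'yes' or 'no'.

Answer: no

Derivation:
Executing turtle program step by step:
Start: pos=(0,0), heading=0, pen down
REPEAT 5 [
  -- iteration 1/5 --
  FD 12: (0,0) -> (12,0) [heading=0, draw]
  LT 30: heading 0 -> 30
  BK 13: (12,0) -> (0.742,-6.5) [heading=30, draw]
  RT 90: heading 30 -> 300
  -- iteration 2/5 --
  FD 12: (0.742,-6.5) -> (6.742,-16.892) [heading=300, draw]
  LT 30: heading 300 -> 330
  BK 13: (6.742,-16.892) -> (-4.517,-10.392) [heading=330, draw]
  RT 90: heading 330 -> 240
  -- iteration 3/5 --
  FD 12: (-4.517,-10.392) -> (-10.517,-20.785) [heading=240, draw]
  LT 30: heading 240 -> 270
  BK 13: (-10.517,-20.785) -> (-10.517,-7.785) [heading=270, draw]
  RT 90: heading 270 -> 180
  -- iteration 4/5 --
  FD 12: (-10.517,-7.785) -> (-22.517,-7.785) [heading=180, draw]
  LT 30: heading 180 -> 210
  BK 13: (-22.517,-7.785) -> (-11.258,-1.285) [heading=210, draw]
  RT 90: heading 210 -> 120
  -- iteration 5/5 --
  FD 12: (-11.258,-1.285) -> (-17.258,9.108) [heading=120, draw]
  LT 30: heading 120 -> 150
  BK 13: (-17.258,9.108) -> (-6,2.608) [heading=150, draw]
  RT 90: heading 150 -> 60
]
BK 20: (-6,2.608) -> (-16,-14.713) [heading=60, draw]
Final: pos=(-16,-14.713), heading=60, 11 segment(s) drawn

Start position: (0, 0)
Final position: (-16, -14.713)
Distance = 21.736; >= 1e-6 -> NOT closed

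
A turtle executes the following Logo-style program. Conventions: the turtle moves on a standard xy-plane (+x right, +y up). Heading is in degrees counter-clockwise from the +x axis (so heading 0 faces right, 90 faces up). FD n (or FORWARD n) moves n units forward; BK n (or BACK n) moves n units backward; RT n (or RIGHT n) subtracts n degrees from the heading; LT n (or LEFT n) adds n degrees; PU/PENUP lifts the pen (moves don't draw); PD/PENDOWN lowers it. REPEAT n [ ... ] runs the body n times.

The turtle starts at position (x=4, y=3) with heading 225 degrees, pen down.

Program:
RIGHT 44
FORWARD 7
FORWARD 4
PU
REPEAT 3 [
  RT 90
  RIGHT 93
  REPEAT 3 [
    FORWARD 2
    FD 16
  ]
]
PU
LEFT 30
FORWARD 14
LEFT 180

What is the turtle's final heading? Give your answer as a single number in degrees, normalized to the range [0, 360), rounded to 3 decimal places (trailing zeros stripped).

Executing turtle program step by step:
Start: pos=(4,3), heading=225, pen down
RT 44: heading 225 -> 181
FD 7: (4,3) -> (-2.999,2.878) [heading=181, draw]
FD 4: (-2.999,2.878) -> (-6.998,2.808) [heading=181, draw]
PU: pen up
REPEAT 3 [
  -- iteration 1/3 --
  RT 90: heading 181 -> 91
  RT 93: heading 91 -> 358
  REPEAT 3 [
    -- iteration 1/3 --
    FD 2: (-6.998,2.808) -> (-5,2.738) [heading=358, move]
    FD 16: (-5,2.738) -> (10.991,2.18) [heading=358, move]
    -- iteration 2/3 --
    FD 2: (10.991,2.18) -> (12.989,2.11) [heading=358, move]
    FD 16: (12.989,2.11) -> (28.98,1.552) [heading=358, move]
    -- iteration 3/3 --
    FD 2: (28.98,1.552) -> (30.979,1.482) [heading=358, move]
    FD 16: (30.979,1.482) -> (46.969,0.923) [heading=358, move]
  ]
  -- iteration 2/3 --
  RT 90: heading 358 -> 268
  RT 93: heading 268 -> 175
  REPEAT 3 [
    -- iteration 1/3 --
    FD 2: (46.969,0.923) -> (44.976,1.098) [heading=175, move]
    FD 16: (44.976,1.098) -> (29.037,2.492) [heading=175, move]
    -- iteration 2/3 --
    FD 2: (29.037,2.492) -> (27.045,2.667) [heading=175, move]
    FD 16: (27.045,2.667) -> (11.106,4.061) [heading=175, move]
    -- iteration 3/3 --
    FD 2: (11.106,4.061) -> (9.113,4.235) [heading=175, move]
    FD 16: (9.113,4.235) -> (-6.826,5.63) [heading=175, move]
  ]
  -- iteration 3/3 --
  RT 90: heading 175 -> 85
  RT 93: heading 85 -> 352
  REPEAT 3 [
    -- iteration 1/3 --
    FD 2: (-6.826,5.63) -> (-4.845,5.352) [heading=352, move]
    FD 16: (-4.845,5.352) -> (10.999,3.125) [heading=352, move]
    -- iteration 2/3 --
    FD 2: (10.999,3.125) -> (12.98,2.846) [heading=352, move]
    FD 16: (12.98,2.846) -> (28.824,0.62) [heading=352, move]
    -- iteration 3/3 --
    FD 2: (28.824,0.62) -> (30.804,0.341) [heading=352, move]
    FD 16: (30.804,0.341) -> (46.649,-1.885) [heading=352, move]
  ]
]
PU: pen up
LT 30: heading 352 -> 22
FD 14: (46.649,-1.885) -> (59.629,3.359) [heading=22, move]
LT 180: heading 22 -> 202
Final: pos=(59.629,3.359), heading=202, 2 segment(s) drawn

Answer: 202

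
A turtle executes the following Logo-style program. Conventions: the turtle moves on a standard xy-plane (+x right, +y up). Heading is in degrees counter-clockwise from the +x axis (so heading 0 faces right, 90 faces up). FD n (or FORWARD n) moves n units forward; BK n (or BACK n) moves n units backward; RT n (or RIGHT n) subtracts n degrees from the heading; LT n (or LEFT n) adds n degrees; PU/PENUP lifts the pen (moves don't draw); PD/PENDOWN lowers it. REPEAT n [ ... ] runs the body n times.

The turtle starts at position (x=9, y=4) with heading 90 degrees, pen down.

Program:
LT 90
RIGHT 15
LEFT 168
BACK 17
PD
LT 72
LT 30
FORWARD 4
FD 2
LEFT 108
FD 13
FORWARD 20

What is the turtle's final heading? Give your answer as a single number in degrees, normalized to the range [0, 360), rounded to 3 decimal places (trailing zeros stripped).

Answer: 183

Derivation:
Executing turtle program step by step:
Start: pos=(9,4), heading=90, pen down
LT 90: heading 90 -> 180
RT 15: heading 180 -> 165
LT 168: heading 165 -> 333
BK 17: (9,4) -> (-6.147,11.718) [heading=333, draw]
PD: pen down
LT 72: heading 333 -> 45
LT 30: heading 45 -> 75
FD 4: (-6.147,11.718) -> (-5.112,15.582) [heading=75, draw]
FD 2: (-5.112,15.582) -> (-4.594,17.513) [heading=75, draw]
LT 108: heading 75 -> 183
FD 13: (-4.594,17.513) -> (-17.576,16.833) [heading=183, draw]
FD 20: (-17.576,16.833) -> (-37.549,15.786) [heading=183, draw]
Final: pos=(-37.549,15.786), heading=183, 5 segment(s) drawn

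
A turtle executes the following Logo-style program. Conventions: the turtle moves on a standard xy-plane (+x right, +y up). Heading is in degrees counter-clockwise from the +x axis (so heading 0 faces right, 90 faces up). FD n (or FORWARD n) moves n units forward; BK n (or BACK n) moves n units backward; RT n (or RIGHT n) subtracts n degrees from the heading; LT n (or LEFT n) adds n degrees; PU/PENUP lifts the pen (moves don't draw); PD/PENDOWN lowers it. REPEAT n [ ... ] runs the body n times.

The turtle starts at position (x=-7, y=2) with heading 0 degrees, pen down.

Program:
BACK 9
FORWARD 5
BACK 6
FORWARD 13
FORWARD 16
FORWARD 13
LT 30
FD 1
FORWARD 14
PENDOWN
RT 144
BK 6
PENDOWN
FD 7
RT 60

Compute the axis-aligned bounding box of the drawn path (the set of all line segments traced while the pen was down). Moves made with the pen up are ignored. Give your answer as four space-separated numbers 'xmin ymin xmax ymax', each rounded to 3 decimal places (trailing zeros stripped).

Answer: -17 2 40.431 14.981

Derivation:
Executing turtle program step by step:
Start: pos=(-7,2), heading=0, pen down
BK 9: (-7,2) -> (-16,2) [heading=0, draw]
FD 5: (-16,2) -> (-11,2) [heading=0, draw]
BK 6: (-11,2) -> (-17,2) [heading=0, draw]
FD 13: (-17,2) -> (-4,2) [heading=0, draw]
FD 16: (-4,2) -> (12,2) [heading=0, draw]
FD 13: (12,2) -> (25,2) [heading=0, draw]
LT 30: heading 0 -> 30
FD 1: (25,2) -> (25.866,2.5) [heading=30, draw]
FD 14: (25.866,2.5) -> (37.99,9.5) [heading=30, draw]
PD: pen down
RT 144: heading 30 -> 246
BK 6: (37.99,9.5) -> (40.431,14.981) [heading=246, draw]
PD: pen down
FD 7: (40.431,14.981) -> (37.584,8.586) [heading=246, draw]
RT 60: heading 246 -> 186
Final: pos=(37.584,8.586), heading=186, 10 segment(s) drawn

Segment endpoints: x in {-17, -16, -11, -7, -4, 12, 25, 25.866, 37.584, 37.99, 40.431}, y in {2, 2.5, 8.586, 9.5, 14.981}
xmin=-17, ymin=2, xmax=40.431, ymax=14.981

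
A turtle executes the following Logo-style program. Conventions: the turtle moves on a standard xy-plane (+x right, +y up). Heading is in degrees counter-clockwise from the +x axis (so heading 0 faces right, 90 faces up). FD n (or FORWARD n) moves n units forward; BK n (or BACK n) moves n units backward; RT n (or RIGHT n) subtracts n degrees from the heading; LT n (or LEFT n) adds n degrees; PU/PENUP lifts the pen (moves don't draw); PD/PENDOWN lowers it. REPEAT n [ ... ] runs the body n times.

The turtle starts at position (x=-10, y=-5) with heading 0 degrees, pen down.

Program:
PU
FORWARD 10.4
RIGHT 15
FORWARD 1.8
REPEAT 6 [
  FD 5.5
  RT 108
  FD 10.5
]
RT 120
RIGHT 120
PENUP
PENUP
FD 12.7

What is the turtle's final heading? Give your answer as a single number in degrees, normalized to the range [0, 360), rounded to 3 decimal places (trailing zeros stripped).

Executing turtle program step by step:
Start: pos=(-10,-5), heading=0, pen down
PU: pen up
FD 10.4: (-10,-5) -> (0.4,-5) [heading=0, move]
RT 15: heading 0 -> 345
FD 1.8: (0.4,-5) -> (2.139,-5.466) [heading=345, move]
REPEAT 6 [
  -- iteration 1/6 --
  FD 5.5: (2.139,-5.466) -> (7.451,-6.889) [heading=345, move]
  RT 108: heading 345 -> 237
  FD 10.5: (7.451,-6.889) -> (1.733,-15.695) [heading=237, move]
  -- iteration 2/6 --
  FD 5.5: (1.733,-15.695) -> (-1.263,-20.308) [heading=237, move]
  RT 108: heading 237 -> 129
  FD 10.5: (-1.263,-20.308) -> (-7.871,-12.148) [heading=129, move]
  -- iteration 3/6 --
  FD 5.5: (-7.871,-12.148) -> (-11.332,-7.874) [heading=129, move]
  RT 108: heading 129 -> 21
  FD 10.5: (-11.332,-7.874) -> (-1.529,-4.111) [heading=21, move]
  -- iteration 4/6 --
  FD 5.5: (-1.529,-4.111) -> (3.605,-2.14) [heading=21, move]
  RT 108: heading 21 -> 273
  FD 10.5: (3.605,-2.14) -> (4.155,-12.625) [heading=273, move]
  -- iteration 5/6 --
  FD 5.5: (4.155,-12.625) -> (4.443,-18.118) [heading=273, move]
  RT 108: heading 273 -> 165
  FD 10.5: (4.443,-18.118) -> (-5.7,-15.4) [heading=165, move]
  -- iteration 6/6 --
  FD 5.5: (-5.7,-15.4) -> (-11.012,-13.977) [heading=165, move]
  RT 108: heading 165 -> 57
  FD 10.5: (-11.012,-13.977) -> (-5.294,-5.171) [heading=57, move]
]
RT 120: heading 57 -> 297
RT 120: heading 297 -> 177
PU: pen up
PU: pen up
FD 12.7: (-5.294,-5.171) -> (-17.976,-4.506) [heading=177, move]
Final: pos=(-17.976,-4.506), heading=177, 0 segment(s) drawn

Answer: 177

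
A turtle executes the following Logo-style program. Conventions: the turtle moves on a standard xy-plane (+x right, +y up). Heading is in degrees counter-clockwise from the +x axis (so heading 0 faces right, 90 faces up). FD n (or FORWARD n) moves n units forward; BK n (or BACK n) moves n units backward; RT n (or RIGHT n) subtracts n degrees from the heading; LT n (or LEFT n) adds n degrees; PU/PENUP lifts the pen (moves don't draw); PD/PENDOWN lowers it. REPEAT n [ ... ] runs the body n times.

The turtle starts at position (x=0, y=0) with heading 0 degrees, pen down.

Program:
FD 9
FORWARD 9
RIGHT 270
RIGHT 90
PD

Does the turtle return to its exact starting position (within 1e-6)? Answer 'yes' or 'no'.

Answer: no

Derivation:
Executing turtle program step by step:
Start: pos=(0,0), heading=0, pen down
FD 9: (0,0) -> (9,0) [heading=0, draw]
FD 9: (9,0) -> (18,0) [heading=0, draw]
RT 270: heading 0 -> 90
RT 90: heading 90 -> 0
PD: pen down
Final: pos=(18,0), heading=0, 2 segment(s) drawn

Start position: (0, 0)
Final position: (18, 0)
Distance = 18; >= 1e-6 -> NOT closed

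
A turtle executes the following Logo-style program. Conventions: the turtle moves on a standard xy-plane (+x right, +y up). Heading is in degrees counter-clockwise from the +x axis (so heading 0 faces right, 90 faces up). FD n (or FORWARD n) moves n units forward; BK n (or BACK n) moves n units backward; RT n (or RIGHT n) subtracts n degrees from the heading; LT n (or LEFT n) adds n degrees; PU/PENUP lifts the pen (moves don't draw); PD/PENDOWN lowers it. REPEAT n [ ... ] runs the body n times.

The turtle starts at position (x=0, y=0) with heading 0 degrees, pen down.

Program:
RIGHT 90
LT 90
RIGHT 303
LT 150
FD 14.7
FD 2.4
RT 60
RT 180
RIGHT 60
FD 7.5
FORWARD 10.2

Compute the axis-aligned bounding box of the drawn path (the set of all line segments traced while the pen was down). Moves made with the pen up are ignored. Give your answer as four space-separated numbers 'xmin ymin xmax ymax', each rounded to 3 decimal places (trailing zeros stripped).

Executing turtle program step by step:
Start: pos=(0,0), heading=0, pen down
RT 90: heading 0 -> 270
LT 90: heading 270 -> 0
RT 303: heading 0 -> 57
LT 150: heading 57 -> 207
FD 14.7: (0,0) -> (-13.098,-6.674) [heading=207, draw]
FD 2.4: (-13.098,-6.674) -> (-15.236,-7.763) [heading=207, draw]
RT 60: heading 207 -> 147
RT 180: heading 147 -> 327
RT 60: heading 327 -> 267
FD 7.5: (-15.236,-7.763) -> (-15.629,-15.253) [heading=267, draw]
FD 10.2: (-15.629,-15.253) -> (-16.163,-25.439) [heading=267, draw]
Final: pos=(-16.163,-25.439), heading=267, 4 segment(s) drawn

Segment endpoints: x in {-16.163, -15.629, -15.236, -13.098, 0}, y in {-25.439, -15.253, -7.763, -6.674, 0}
xmin=-16.163, ymin=-25.439, xmax=0, ymax=0

Answer: -16.163 -25.439 0 0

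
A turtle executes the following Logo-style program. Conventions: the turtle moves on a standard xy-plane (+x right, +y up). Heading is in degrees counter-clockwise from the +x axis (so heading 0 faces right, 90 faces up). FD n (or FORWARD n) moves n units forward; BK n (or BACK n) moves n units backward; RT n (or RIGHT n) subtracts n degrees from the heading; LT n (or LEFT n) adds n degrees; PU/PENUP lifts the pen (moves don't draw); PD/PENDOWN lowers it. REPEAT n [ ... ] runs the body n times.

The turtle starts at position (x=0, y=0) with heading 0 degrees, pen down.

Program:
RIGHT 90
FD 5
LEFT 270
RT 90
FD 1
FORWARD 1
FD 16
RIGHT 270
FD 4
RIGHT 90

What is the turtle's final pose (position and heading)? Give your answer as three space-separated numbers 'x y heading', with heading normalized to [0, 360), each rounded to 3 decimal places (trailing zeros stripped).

Executing turtle program step by step:
Start: pos=(0,0), heading=0, pen down
RT 90: heading 0 -> 270
FD 5: (0,0) -> (0,-5) [heading=270, draw]
LT 270: heading 270 -> 180
RT 90: heading 180 -> 90
FD 1: (0,-5) -> (0,-4) [heading=90, draw]
FD 1: (0,-4) -> (0,-3) [heading=90, draw]
FD 16: (0,-3) -> (0,13) [heading=90, draw]
RT 270: heading 90 -> 180
FD 4: (0,13) -> (-4,13) [heading=180, draw]
RT 90: heading 180 -> 90
Final: pos=(-4,13), heading=90, 5 segment(s) drawn

Answer: -4 13 90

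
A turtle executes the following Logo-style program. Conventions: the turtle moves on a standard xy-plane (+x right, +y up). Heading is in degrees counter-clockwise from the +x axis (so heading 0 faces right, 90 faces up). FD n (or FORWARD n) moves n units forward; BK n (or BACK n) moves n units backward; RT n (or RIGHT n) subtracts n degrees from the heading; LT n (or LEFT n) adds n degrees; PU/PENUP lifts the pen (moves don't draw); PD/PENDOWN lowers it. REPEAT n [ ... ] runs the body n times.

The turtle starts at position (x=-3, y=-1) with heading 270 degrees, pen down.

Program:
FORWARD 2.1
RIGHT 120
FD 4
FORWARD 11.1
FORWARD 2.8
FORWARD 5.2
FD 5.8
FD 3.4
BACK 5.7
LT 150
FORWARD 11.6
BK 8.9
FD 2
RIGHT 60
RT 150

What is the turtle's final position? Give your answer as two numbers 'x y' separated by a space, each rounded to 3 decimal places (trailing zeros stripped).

Executing turtle program step by step:
Start: pos=(-3,-1), heading=270, pen down
FD 2.1: (-3,-1) -> (-3,-3.1) [heading=270, draw]
RT 120: heading 270 -> 150
FD 4: (-3,-3.1) -> (-6.464,-1.1) [heading=150, draw]
FD 11.1: (-6.464,-1.1) -> (-16.077,4.45) [heading=150, draw]
FD 2.8: (-16.077,4.45) -> (-18.502,5.85) [heading=150, draw]
FD 5.2: (-18.502,5.85) -> (-23.005,8.45) [heading=150, draw]
FD 5.8: (-23.005,8.45) -> (-28.028,11.35) [heading=150, draw]
FD 3.4: (-28.028,11.35) -> (-30.973,13.05) [heading=150, draw]
BK 5.7: (-30.973,13.05) -> (-26.036,10.2) [heading=150, draw]
LT 150: heading 150 -> 300
FD 11.6: (-26.036,10.2) -> (-20.236,0.154) [heading=300, draw]
BK 8.9: (-20.236,0.154) -> (-24.686,7.862) [heading=300, draw]
FD 2: (-24.686,7.862) -> (-23.686,6.13) [heading=300, draw]
RT 60: heading 300 -> 240
RT 150: heading 240 -> 90
Final: pos=(-23.686,6.13), heading=90, 11 segment(s) drawn

Answer: -23.686 6.13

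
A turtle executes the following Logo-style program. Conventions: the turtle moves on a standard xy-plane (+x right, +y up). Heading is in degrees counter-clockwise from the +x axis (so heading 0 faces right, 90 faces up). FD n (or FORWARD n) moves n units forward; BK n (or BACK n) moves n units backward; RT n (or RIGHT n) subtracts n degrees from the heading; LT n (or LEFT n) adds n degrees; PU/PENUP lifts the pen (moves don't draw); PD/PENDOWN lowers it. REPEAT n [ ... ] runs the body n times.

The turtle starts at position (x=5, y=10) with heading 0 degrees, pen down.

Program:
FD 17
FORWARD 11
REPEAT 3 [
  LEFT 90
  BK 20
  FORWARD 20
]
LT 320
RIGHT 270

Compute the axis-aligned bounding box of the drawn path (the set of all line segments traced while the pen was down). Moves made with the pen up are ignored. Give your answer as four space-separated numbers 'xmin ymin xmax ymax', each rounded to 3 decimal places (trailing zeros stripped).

Answer: 5 -10 53 30

Derivation:
Executing turtle program step by step:
Start: pos=(5,10), heading=0, pen down
FD 17: (5,10) -> (22,10) [heading=0, draw]
FD 11: (22,10) -> (33,10) [heading=0, draw]
REPEAT 3 [
  -- iteration 1/3 --
  LT 90: heading 0 -> 90
  BK 20: (33,10) -> (33,-10) [heading=90, draw]
  FD 20: (33,-10) -> (33,10) [heading=90, draw]
  -- iteration 2/3 --
  LT 90: heading 90 -> 180
  BK 20: (33,10) -> (53,10) [heading=180, draw]
  FD 20: (53,10) -> (33,10) [heading=180, draw]
  -- iteration 3/3 --
  LT 90: heading 180 -> 270
  BK 20: (33,10) -> (33,30) [heading=270, draw]
  FD 20: (33,30) -> (33,10) [heading=270, draw]
]
LT 320: heading 270 -> 230
RT 270: heading 230 -> 320
Final: pos=(33,10), heading=320, 8 segment(s) drawn

Segment endpoints: x in {5, 22, 33, 33, 53}, y in {-10, 10, 10, 30}
xmin=5, ymin=-10, xmax=53, ymax=30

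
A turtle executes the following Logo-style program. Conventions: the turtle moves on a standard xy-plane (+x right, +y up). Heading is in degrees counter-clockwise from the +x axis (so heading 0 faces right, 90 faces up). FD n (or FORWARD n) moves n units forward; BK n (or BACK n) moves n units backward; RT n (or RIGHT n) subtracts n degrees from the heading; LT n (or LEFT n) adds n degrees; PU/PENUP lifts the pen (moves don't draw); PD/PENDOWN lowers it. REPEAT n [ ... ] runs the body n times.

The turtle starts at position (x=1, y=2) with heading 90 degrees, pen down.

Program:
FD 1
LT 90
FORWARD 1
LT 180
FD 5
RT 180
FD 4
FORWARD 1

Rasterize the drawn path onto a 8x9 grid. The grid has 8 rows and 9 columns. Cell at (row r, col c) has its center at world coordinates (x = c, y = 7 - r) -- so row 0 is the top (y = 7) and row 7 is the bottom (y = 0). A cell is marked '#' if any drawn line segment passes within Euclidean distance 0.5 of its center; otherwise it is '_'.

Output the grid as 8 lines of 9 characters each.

Segment 0: (1,2) -> (1,3)
Segment 1: (1,3) -> (0,3)
Segment 2: (0,3) -> (5,3)
Segment 3: (5,3) -> (1,3)
Segment 4: (1,3) -> (0,3)

Answer: _________
_________
_________
_________
######___
_#_______
_________
_________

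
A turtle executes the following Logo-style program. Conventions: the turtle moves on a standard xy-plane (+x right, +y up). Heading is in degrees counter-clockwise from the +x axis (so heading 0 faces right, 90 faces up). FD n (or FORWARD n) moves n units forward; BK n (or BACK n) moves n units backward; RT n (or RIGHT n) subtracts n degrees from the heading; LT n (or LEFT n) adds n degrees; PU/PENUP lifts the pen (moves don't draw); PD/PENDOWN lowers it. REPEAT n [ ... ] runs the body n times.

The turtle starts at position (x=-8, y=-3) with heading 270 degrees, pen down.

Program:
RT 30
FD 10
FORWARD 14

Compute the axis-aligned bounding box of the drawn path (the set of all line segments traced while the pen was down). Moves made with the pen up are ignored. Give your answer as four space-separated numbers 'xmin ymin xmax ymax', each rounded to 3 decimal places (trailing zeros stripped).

Executing turtle program step by step:
Start: pos=(-8,-3), heading=270, pen down
RT 30: heading 270 -> 240
FD 10: (-8,-3) -> (-13,-11.66) [heading=240, draw]
FD 14: (-13,-11.66) -> (-20,-23.785) [heading=240, draw]
Final: pos=(-20,-23.785), heading=240, 2 segment(s) drawn

Segment endpoints: x in {-20, -13, -8}, y in {-23.785, -11.66, -3}
xmin=-20, ymin=-23.785, xmax=-8, ymax=-3

Answer: -20 -23.785 -8 -3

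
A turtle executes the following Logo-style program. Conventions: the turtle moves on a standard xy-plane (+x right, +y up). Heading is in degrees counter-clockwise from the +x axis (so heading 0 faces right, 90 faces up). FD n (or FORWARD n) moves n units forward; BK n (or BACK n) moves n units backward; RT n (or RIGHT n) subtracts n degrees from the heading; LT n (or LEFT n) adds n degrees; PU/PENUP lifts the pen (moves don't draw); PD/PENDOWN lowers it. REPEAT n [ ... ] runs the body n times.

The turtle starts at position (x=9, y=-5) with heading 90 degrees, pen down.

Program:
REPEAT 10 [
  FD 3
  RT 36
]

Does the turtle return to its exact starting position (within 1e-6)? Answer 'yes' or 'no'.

Executing turtle program step by step:
Start: pos=(9,-5), heading=90, pen down
REPEAT 10 [
  -- iteration 1/10 --
  FD 3: (9,-5) -> (9,-2) [heading=90, draw]
  RT 36: heading 90 -> 54
  -- iteration 2/10 --
  FD 3: (9,-2) -> (10.763,0.427) [heading=54, draw]
  RT 36: heading 54 -> 18
  -- iteration 3/10 --
  FD 3: (10.763,0.427) -> (13.617,1.354) [heading=18, draw]
  RT 36: heading 18 -> 342
  -- iteration 4/10 --
  FD 3: (13.617,1.354) -> (16.47,0.427) [heading=342, draw]
  RT 36: heading 342 -> 306
  -- iteration 5/10 --
  FD 3: (16.47,0.427) -> (18.233,-2) [heading=306, draw]
  RT 36: heading 306 -> 270
  -- iteration 6/10 --
  FD 3: (18.233,-2) -> (18.233,-5) [heading=270, draw]
  RT 36: heading 270 -> 234
  -- iteration 7/10 --
  FD 3: (18.233,-5) -> (16.47,-7.427) [heading=234, draw]
  RT 36: heading 234 -> 198
  -- iteration 8/10 --
  FD 3: (16.47,-7.427) -> (13.617,-8.354) [heading=198, draw]
  RT 36: heading 198 -> 162
  -- iteration 9/10 --
  FD 3: (13.617,-8.354) -> (10.763,-7.427) [heading=162, draw]
  RT 36: heading 162 -> 126
  -- iteration 10/10 --
  FD 3: (10.763,-7.427) -> (9,-5) [heading=126, draw]
  RT 36: heading 126 -> 90
]
Final: pos=(9,-5), heading=90, 10 segment(s) drawn

Start position: (9, -5)
Final position: (9, -5)
Distance = 0; < 1e-6 -> CLOSED

Answer: yes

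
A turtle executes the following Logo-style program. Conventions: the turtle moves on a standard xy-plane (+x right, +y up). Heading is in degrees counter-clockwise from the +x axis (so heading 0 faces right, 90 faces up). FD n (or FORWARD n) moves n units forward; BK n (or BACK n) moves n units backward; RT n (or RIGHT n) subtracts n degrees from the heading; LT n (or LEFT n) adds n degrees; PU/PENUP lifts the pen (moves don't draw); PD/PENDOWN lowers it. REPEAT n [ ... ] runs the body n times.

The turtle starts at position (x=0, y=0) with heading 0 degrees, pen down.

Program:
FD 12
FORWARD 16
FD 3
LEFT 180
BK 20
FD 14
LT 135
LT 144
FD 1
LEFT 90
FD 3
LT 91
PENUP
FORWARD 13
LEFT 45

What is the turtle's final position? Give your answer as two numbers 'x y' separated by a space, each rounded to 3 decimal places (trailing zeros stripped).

Executing turtle program step by step:
Start: pos=(0,0), heading=0, pen down
FD 12: (0,0) -> (12,0) [heading=0, draw]
FD 16: (12,0) -> (28,0) [heading=0, draw]
FD 3: (28,0) -> (31,0) [heading=0, draw]
LT 180: heading 0 -> 180
BK 20: (31,0) -> (51,0) [heading=180, draw]
FD 14: (51,0) -> (37,0) [heading=180, draw]
LT 135: heading 180 -> 315
LT 144: heading 315 -> 99
FD 1: (37,0) -> (36.844,0.988) [heading=99, draw]
LT 90: heading 99 -> 189
FD 3: (36.844,0.988) -> (33.881,0.518) [heading=189, draw]
LT 91: heading 189 -> 280
PU: pen up
FD 13: (33.881,0.518) -> (36.138,-12.284) [heading=280, move]
LT 45: heading 280 -> 325
Final: pos=(36.138,-12.284), heading=325, 7 segment(s) drawn

Answer: 36.138 -12.284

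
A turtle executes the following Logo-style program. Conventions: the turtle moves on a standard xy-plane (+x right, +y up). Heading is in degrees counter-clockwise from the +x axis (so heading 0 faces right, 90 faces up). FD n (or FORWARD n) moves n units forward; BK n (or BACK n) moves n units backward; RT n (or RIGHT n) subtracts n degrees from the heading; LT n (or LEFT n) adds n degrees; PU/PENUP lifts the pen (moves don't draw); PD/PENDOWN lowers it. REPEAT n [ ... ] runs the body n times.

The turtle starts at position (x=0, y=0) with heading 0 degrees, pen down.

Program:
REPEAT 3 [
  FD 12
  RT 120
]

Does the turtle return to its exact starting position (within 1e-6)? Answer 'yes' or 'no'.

Answer: yes

Derivation:
Executing turtle program step by step:
Start: pos=(0,0), heading=0, pen down
REPEAT 3 [
  -- iteration 1/3 --
  FD 12: (0,0) -> (12,0) [heading=0, draw]
  RT 120: heading 0 -> 240
  -- iteration 2/3 --
  FD 12: (12,0) -> (6,-10.392) [heading=240, draw]
  RT 120: heading 240 -> 120
  -- iteration 3/3 --
  FD 12: (6,-10.392) -> (0,0) [heading=120, draw]
  RT 120: heading 120 -> 0
]
Final: pos=(0,0), heading=0, 3 segment(s) drawn

Start position: (0, 0)
Final position: (0, 0)
Distance = 0; < 1e-6 -> CLOSED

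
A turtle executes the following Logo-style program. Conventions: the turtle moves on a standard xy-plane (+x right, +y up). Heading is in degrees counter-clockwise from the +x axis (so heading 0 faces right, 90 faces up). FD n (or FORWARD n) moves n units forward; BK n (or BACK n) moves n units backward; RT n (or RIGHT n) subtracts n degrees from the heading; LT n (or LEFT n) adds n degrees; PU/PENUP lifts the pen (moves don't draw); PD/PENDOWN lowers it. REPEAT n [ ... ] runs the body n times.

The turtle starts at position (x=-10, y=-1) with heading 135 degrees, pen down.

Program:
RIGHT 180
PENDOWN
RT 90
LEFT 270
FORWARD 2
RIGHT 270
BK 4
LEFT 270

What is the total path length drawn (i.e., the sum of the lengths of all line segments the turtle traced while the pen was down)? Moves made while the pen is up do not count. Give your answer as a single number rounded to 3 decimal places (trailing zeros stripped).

Executing turtle program step by step:
Start: pos=(-10,-1), heading=135, pen down
RT 180: heading 135 -> 315
PD: pen down
RT 90: heading 315 -> 225
LT 270: heading 225 -> 135
FD 2: (-10,-1) -> (-11.414,0.414) [heading=135, draw]
RT 270: heading 135 -> 225
BK 4: (-11.414,0.414) -> (-8.586,3.243) [heading=225, draw]
LT 270: heading 225 -> 135
Final: pos=(-8.586,3.243), heading=135, 2 segment(s) drawn

Segment lengths:
  seg 1: (-10,-1) -> (-11.414,0.414), length = 2
  seg 2: (-11.414,0.414) -> (-8.586,3.243), length = 4
Total = 6

Answer: 6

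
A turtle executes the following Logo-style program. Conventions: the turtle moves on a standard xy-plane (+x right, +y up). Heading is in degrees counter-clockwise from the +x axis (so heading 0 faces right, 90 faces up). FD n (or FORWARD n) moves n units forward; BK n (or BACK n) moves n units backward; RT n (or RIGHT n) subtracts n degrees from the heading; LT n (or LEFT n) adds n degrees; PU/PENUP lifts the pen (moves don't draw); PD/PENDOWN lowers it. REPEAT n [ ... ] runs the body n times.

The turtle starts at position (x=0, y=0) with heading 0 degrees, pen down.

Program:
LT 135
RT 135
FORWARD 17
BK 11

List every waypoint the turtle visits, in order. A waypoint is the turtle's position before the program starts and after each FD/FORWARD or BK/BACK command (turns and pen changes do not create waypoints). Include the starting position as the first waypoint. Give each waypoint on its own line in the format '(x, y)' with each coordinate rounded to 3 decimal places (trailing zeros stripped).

Answer: (0, 0)
(17, 0)
(6, 0)

Derivation:
Executing turtle program step by step:
Start: pos=(0,0), heading=0, pen down
LT 135: heading 0 -> 135
RT 135: heading 135 -> 0
FD 17: (0,0) -> (17,0) [heading=0, draw]
BK 11: (17,0) -> (6,0) [heading=0, draw]
Final: pos=(6,0), heading=0, 2 segment(s) drawn
Waypoints (3 total):
(0, 0)
(17, 0)
(6, 0)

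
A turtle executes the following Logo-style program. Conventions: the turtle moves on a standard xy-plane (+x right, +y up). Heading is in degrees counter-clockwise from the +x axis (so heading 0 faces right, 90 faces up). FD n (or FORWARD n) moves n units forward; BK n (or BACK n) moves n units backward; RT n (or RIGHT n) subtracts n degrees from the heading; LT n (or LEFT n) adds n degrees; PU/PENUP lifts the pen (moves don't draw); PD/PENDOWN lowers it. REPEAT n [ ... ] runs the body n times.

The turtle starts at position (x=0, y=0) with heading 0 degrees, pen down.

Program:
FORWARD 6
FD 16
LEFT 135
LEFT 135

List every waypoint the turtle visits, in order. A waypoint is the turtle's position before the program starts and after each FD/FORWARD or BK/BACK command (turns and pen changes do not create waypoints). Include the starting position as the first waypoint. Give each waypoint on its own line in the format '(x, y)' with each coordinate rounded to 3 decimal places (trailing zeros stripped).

Executing turtle program step by step:
Start: pos=(0,0), heading=0, pen down
FD 6: (0,0) -> (6,0) [heading=0, draw]
FD 16: (6,0) -> (22,0) [heading=0, draw]
LT 135: heading 0 -> 135
LT 135: heading 135 -> 270
Final: pos=(22,0), heading=270, 2 segment(s) drawn
Waypoints (3 total):
(0, 0)
(6, 0)
(22, 0)

Answer: (0, 0)
(6, 0)
(22, 0)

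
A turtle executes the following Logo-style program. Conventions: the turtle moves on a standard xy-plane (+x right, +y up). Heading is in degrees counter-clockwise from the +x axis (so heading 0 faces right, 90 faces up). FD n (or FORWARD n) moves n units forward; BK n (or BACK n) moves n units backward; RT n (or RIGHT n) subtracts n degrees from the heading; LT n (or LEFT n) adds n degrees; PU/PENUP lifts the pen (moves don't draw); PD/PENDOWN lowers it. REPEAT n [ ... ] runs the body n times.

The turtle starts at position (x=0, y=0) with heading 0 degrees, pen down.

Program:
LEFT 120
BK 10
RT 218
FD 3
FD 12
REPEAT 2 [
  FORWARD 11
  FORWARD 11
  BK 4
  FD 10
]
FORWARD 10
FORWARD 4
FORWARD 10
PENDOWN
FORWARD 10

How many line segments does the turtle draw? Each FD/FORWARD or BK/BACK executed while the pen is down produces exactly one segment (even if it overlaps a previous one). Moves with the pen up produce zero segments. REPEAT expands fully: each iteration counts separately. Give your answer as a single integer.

Executing turtle program step by step:
Start: pos=(0,0), heading=0, pen down
LT 120: heading 0 -> 120
BK 10: (0,0) -> (5,-8.66) [heading=120, draw]
RT 218: heading 120 -> 262
FD 3: (5,-8.66) -> (4.582,-11.631) [heading=262, draw]
FD 12: (4.582,-11.631) -> (2.912,-23.514) [heading=262, draw]
REPEAT 2 [
  -- iteration 1/2 --
  FD 11: (2.912,-23.514) -> (1.381,-34.407) [heading=262, draw]
  FD 11: (1.381,-34.407) -> (-0.149,-45.3) [heading=262, draw]
  BK 4: (-0.149,-45.3) -> (0.407,-41.339) [heading=262, draw]
  FD 10: (0.407,-41.339) -> (-0.984,-51.242) [heading=262, draw]
  -- iteration 2/2 --
  FD 11: (-0.984,-51.242) -> (-2.515,-62.135) [heading=262, draw]
  FD 11: (-2.515,-62.135) -> (-4.046,-73.028) [heading=262, draw]
  BK 4: (-4.046,-73.028) -> (-3.49,-69.067) [heading=262, draw]
  FD 10: (-3.49,-69.067) -> (-4.881,-78.969) [heading=262, draw]
]
FD 10: (-4.881,-78.969) -> (-6.273,-88.872) [heading=262, draw]
FD 4: (-6.273,-88.872) -> (-6.83,-92.833) [heading=262, draw]
FD 10: (-6.83,-92.833) -> (-8.221,-102.736) [heading=262, draw]
PD: pen down
FD 10: (-8.221,-102.736) -> (-9.613,-112.638) [heading=262, draw]
Final: pos=(-9.613,-112.638), heading=262, 15 segment(s) drawn
Segments drawn: 15

Answer: 15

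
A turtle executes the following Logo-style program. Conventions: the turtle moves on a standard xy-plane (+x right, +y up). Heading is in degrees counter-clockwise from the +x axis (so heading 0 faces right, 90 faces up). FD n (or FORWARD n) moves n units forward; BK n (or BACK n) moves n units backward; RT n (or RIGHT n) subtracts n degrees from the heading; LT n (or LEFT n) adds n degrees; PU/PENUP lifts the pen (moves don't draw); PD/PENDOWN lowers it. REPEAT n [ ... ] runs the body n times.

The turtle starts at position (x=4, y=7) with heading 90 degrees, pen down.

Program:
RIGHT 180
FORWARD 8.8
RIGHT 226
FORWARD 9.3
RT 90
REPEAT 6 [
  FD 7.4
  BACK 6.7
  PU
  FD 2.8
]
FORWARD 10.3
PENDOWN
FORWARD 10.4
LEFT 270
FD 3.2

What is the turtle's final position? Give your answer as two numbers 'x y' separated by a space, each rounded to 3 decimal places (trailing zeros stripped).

Answer: 37.355 -27.559

Derivation:
Executing turtle program step by step:
Start: pos=(4,7), heading=90, pen down
RT 180: heading 90 -> 270
FD 8.8: (4,7) -> (4,-1.8) [heading=270, draw]
RT 226: heading 270 -> 44
FD 9.3: (4,-1.8) -> (10.69,4.66) [heading=44, draw]
RT 90: heading 44 -> 314
REPEAT 6 [
  -- iteration 1/6 --
  FD 7.4: (10.69,4.66) -> (15.83,-0.663) [heading=314, draw]
  BK 6.7: (15.83,-0.663) -> (11.176,4.157) [heading=314, draw]
  PU: pen up
  FD 2.8: (11.176,4.157) -> (13.121,2.143) [heading=314, move]
  -- iteration 2/6 --
  FD 7.4: (13.121,2.143) -> (18.262,-3.18) [heading=314, move]
  BK 6.7: (18.262,-3.18) -> (13.607,1.639) [heading=314, move]
  PU: pen up
  FD 2.8: (13.607,1.639) -> (15.552,-0.375) [heading=314, move]
  -- iteration 3/6 --
  FD 7.4: (15.552,-0.375) -> (20.693,-5.698) [heading=314, move]
  BK 6.7: (20.693,-5.698) -> (16.039,-0.879) [heading=314, move]
  PU: pen up
  FD 2.8: (16.039,-0.879) -> (17.984,-2.893) [heading=314, move]
  -- iteration 4/6 --
  FD 7.4: (17.984,-2.893) -> (23.124,-8.216) [heading=314, move]
  BK 6.7: (23.124,-8.216) -> (18.47,-3.396) [heading=314, move]
  PU: pen up
  FD 2.8: (18.47,-3.396) -> (20.415,-5.41) [heading=314, move]
  -- iteration 5/6 --
  FD 7.4: (20.415,-5.41) -> (25.556,-10.734) [heading=314, move]
  BK 6.7: (25.556,-10.734) -> (20.901,-5.914) [heading=314, move]
  PU: pen up
  FD 2.8: (20.901,-5.914) -> (22.846,-7.928) [heading=314, move]
  -- iteration 6/6 --
  FD 7.4: (22.846,-7.928) -> (27.987,-13.251) [heading=314, move]
  BK 6.7: (27.987,-13.251) -> (23.333,-8.432) [heading=314, move]
  PU: pen up
  FD 2.8: (23.333,-8.432) -> (25.278,-10.446) [heading=314, move]
]
FD 10.3: (25.278,-10.446) -> (32.433,-17.855) [heading=314, move]
PD: pen down
FD 10.4: (32.433,-17.855) -> (39.657,-25.336) [heading=314, draw]
LT 270: heading 314 -> 224
FD 3.2: (39.657,-25.336) -> (37.355,-27.559) [heading=224, draw]
Final: pos=(37.355,-27.559), heading=224, 6 segment(s) drawn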